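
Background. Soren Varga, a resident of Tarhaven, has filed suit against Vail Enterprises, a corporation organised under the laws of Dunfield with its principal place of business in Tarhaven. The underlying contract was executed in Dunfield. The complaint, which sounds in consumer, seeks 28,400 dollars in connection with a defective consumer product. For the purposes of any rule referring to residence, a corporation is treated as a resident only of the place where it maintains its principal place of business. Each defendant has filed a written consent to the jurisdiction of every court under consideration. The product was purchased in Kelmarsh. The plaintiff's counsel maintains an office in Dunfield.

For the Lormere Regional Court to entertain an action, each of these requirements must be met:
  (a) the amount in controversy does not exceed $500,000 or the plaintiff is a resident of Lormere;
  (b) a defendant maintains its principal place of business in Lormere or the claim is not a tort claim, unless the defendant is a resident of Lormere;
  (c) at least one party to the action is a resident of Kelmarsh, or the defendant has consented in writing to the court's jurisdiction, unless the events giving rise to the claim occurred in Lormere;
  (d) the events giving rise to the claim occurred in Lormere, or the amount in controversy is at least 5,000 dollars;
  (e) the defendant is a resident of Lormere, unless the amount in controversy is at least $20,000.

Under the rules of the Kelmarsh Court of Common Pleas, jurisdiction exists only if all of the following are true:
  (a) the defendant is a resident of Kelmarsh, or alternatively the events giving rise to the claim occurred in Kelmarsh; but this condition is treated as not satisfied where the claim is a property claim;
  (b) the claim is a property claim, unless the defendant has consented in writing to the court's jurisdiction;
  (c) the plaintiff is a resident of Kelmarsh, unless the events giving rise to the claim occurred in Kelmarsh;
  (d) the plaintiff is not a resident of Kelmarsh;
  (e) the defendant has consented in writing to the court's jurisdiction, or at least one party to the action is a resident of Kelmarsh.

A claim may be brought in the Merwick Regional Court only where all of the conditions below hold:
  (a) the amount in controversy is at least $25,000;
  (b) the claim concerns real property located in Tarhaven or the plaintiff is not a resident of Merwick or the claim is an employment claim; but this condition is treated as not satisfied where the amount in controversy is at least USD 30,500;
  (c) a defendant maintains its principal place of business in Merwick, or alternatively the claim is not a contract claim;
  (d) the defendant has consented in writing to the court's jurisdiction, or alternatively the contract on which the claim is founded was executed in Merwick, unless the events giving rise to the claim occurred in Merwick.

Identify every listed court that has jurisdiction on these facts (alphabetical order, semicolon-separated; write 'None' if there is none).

The Lormere Regional Court:
  (a) The amount in controversy is USD 28,400, within the USD 500,000 ceiling, so one alternative holds. Condition met.
  (b) The claim is a consumer claim, not a tort claim, so one alternative holds. Met.
  (c) Every defendant has filed written consent, so one alternative holds. Condition met.
  (d) The amount in controversy is $28,400, which meets the USD 5,000 floor — that alternative is enough. Condition met.
  (e) The defendant resides in Tarhaven, not Lormere. The proviso rescues it, though: the amount in controversy is USD 28,400, which meets the USD 20,000 floor. Satisfied.
  → All conditions met; jurisdiction exists.
The Kelmarsh Court of Common Pleas:
  (a) The operative events occurred in Kelmarsh, so one alternative holds. And the carve-out is inapplicable — the claim is a consumer claim, not a property claim. Met.
  (b) The claim is a consumer claim, not a property claim. But every defendant has filed written consent, and the 'unless' clause therefore excuses the requirement. Satisfied.
  (c) The plaintiff resides in Tarhaven, not Kelmarsh. The proviso rescues it, though: the operative events occurred in Kelmarsh. Condition met.
  (d) The plaintiff resides in Tarhaven, which is not Kelmarsh. Condition met.
  (e) Every defendant has filed written consent — that alternative is enough. Condition met.
  → All conditions met; jurisdiction exists.
The Merwick Regional Court:
  (a) The amount in controversy is USD 28,400, which meets the 25,000 dollars floor. Satisfied.
  (b) The plaintiff resides in Tarhaven, which is not Merwick, so one alternative holds. The exception is not triggered, since the amount in controversy is USD 28,400, below the USD 30,500 floor. Met.
  (c) The claim is a consumer claim, not a contract claim, which satisfies one of the alternatives. Met.
  (d) Every defendant has filed written consent — that alternative is enough. Met.
  → The court has jurisdiction.

the Kelmarsh Court of Common Pleas; the Lormere Regional Court; the Merwick Regional Court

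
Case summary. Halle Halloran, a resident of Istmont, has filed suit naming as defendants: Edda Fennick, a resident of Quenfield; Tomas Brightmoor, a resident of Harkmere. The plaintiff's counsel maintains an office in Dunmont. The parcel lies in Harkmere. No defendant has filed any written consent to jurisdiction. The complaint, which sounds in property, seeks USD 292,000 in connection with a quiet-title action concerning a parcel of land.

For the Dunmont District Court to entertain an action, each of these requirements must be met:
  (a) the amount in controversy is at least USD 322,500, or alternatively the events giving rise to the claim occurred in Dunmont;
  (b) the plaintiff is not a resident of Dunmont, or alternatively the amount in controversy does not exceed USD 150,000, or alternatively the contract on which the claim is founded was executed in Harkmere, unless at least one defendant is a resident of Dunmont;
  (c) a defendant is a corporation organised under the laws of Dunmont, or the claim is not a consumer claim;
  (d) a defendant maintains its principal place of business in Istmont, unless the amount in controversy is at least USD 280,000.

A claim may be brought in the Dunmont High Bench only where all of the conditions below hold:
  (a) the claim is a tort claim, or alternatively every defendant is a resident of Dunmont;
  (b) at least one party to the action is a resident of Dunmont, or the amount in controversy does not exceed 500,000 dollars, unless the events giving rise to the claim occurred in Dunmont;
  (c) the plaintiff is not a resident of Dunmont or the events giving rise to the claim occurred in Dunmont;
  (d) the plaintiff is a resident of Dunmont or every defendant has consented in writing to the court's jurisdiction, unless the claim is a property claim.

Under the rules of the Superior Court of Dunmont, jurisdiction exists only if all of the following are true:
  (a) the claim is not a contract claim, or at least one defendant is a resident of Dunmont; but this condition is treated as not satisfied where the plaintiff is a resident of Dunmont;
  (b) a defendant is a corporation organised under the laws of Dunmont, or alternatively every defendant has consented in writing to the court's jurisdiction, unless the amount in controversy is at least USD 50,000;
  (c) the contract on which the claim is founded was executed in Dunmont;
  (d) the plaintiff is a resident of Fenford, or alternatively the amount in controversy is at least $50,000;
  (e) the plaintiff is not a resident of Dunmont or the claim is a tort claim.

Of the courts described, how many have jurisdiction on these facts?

The Dunmont District Court:
  (a) The amount in controversy is 292,000 dollars, below the USD 322,500 floor; the operative events occurred in Harkmere, not Dunmont — none of the alternatives is met. Not satisfied.
  (b) The plaintiff resides in Istmont, which is not Dunmont, so this disjunct is met. Met.
  (c) The claim is a property claim, not a consumer claim, so one alternative holds. Condition met.
  (d) No defendant is a corporation. The proviso rescues it, though: the amount in controversy is 292,000 dollars, which meets the USD 280,000 floor. Satisfied.
  → The court lacks jurisdiction.
The Dunmont High Bench:
  (a) The claim is a property claim, not a tort claim; the defendants reside as follows — Edda Fennick in Quenfield, Tomas Brightmoor in Harkmere — not all in Dunmont — no alternative holds. Not satisfied.
  (b) The amount in controversy is $292,000, within the 500,000 dollars ceiling, so this disjunct is met. Condition met.
  (c) The plaintiff resides in Istmont, which is not Dunmont, so this disjunct is met. Met.
  (d) The plaintiff resides in Istmont, not Dunmont; no such written consent has been filed — none of the alternatives is met. But the claim is a property claim, and the 'unless' clause therefore excuses the requirement. Satisfied.
  → Not every requirement is met — no jurisdiction.
The Superior Court of Dunmont:
  (a) The claim is a property claim, not a contract claim, so this disjunct is met. The exception is not triggered, since the plaintiff resides in Istmont, not Dunmont. Satisfied.
  (b) No defendant is a corporation; no such written consent has been filed — every alternative fails. The proviso rescues it, though: the amount in controversy is $292,000, which meets the $50,000 floor. Condition met.
  (c) No contract (and hence no place of execution) is alleged. Not met.
  (d) The amount in controversy is $292,000, which meets the 50,000 dollars floor, so one alternative holds. Satisfied.
  (e) The plaintiff resides in Istmont, which is not Dunmont — that alternative is enough. Satisfied.
  → No jurisdiction.
No court satisfies all of its conditions.

0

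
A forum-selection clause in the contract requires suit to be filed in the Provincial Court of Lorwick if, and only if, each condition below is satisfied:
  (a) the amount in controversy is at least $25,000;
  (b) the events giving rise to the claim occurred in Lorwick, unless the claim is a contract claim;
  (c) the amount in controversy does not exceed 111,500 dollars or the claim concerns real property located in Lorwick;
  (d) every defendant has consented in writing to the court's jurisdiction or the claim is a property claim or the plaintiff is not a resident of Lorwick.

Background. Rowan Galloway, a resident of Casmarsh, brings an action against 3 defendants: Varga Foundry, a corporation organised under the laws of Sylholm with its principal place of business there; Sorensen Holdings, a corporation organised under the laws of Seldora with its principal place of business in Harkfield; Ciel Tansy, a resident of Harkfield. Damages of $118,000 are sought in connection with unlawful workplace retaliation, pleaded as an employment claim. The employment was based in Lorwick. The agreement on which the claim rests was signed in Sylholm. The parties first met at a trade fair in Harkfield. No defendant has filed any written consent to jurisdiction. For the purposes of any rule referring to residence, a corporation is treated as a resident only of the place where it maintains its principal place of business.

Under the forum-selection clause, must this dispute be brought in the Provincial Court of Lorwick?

No

The Provincial Court of Lorwick:
  (a) The amount in controversy is USD 118,000, which meets the $25,000 floor. Met.
  (b) The operative events occurred in Lorwick. Met.
  (c) The amount in controversy is 118,000 dollars, above the USD 111,500 ceiling; the claim does not concern real property — every alternative fails. Condition not met.
  (d) The plaintiff resides in Casmarsh, which is not Lorwick, which satisfies one of the alternatives. Satisfied.
  → Forum clause is not triggered.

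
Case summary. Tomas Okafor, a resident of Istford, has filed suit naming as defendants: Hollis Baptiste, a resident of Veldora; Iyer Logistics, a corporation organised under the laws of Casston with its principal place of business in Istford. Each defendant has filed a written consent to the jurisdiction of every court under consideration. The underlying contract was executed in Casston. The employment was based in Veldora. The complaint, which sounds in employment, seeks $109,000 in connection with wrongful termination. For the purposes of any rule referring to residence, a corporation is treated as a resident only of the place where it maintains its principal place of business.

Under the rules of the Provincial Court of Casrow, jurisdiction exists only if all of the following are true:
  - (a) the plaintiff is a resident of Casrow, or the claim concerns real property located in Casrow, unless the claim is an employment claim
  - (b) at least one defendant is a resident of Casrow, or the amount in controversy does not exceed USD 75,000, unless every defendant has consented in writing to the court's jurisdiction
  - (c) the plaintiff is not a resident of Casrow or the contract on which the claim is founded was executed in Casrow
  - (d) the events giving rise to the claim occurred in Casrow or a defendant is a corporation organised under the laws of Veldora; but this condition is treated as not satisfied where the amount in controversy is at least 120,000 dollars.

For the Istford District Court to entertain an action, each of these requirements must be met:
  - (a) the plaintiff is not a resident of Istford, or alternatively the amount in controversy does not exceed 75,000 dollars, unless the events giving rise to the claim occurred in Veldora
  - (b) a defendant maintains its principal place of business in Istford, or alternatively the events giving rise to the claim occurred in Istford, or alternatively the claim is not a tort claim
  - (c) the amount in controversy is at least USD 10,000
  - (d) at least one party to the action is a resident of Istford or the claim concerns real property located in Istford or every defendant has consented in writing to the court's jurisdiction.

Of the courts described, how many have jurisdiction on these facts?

1

The Provincial Court of Casrow:
  (a) The plaintiff resides in Istford, not Casrow; the claim does not concern real property — no alternative holds. However, the claim is an employment claim, so the 'unless' proviso supplies this condition. Condition met.
  (b) No defendant resides in Casrow (they reside in Veldora, Istford); the amount in controversy is $109,000, above the $75,000 ceiling — no alternative holds. The proviso rescues it, though: every defendant has filed written consent. Satisfied.
  (c) The plaintiff resides in Istford, which is not Casrow, so one alternative holds. Satisfied.
  (d) The operative events occurred in Veldora, not Casrow; the corporate defendant(s) are organised in Casston, not Veldora — every alternative fails. Not met.
  → At least one condition fails; no jurisdiction.
The Istford District Court:
  (a) The plaintiff resides in Istford; the amount in controversy is USD 109,000, above the USD 75,000 ceiling — no alternative holds. But the operative events occurred in Veldora, and the 'unless' clause therefore excuses the requirement. Condition met.
  (b) Iyer Logistics has its principal place of business in Istford, so one alternative holds. Met.
  (c) The amount in controversy is 109,000 dollars, which meets the 10,000 dollars floor. Condition met.
  (d) Tomas Okafor resides in Istford — that alternative is enough. Satisfied.
  → All conditions met; jurisdiction exists.
Courts with jurisdiction: the Istford District Court — 1 in total.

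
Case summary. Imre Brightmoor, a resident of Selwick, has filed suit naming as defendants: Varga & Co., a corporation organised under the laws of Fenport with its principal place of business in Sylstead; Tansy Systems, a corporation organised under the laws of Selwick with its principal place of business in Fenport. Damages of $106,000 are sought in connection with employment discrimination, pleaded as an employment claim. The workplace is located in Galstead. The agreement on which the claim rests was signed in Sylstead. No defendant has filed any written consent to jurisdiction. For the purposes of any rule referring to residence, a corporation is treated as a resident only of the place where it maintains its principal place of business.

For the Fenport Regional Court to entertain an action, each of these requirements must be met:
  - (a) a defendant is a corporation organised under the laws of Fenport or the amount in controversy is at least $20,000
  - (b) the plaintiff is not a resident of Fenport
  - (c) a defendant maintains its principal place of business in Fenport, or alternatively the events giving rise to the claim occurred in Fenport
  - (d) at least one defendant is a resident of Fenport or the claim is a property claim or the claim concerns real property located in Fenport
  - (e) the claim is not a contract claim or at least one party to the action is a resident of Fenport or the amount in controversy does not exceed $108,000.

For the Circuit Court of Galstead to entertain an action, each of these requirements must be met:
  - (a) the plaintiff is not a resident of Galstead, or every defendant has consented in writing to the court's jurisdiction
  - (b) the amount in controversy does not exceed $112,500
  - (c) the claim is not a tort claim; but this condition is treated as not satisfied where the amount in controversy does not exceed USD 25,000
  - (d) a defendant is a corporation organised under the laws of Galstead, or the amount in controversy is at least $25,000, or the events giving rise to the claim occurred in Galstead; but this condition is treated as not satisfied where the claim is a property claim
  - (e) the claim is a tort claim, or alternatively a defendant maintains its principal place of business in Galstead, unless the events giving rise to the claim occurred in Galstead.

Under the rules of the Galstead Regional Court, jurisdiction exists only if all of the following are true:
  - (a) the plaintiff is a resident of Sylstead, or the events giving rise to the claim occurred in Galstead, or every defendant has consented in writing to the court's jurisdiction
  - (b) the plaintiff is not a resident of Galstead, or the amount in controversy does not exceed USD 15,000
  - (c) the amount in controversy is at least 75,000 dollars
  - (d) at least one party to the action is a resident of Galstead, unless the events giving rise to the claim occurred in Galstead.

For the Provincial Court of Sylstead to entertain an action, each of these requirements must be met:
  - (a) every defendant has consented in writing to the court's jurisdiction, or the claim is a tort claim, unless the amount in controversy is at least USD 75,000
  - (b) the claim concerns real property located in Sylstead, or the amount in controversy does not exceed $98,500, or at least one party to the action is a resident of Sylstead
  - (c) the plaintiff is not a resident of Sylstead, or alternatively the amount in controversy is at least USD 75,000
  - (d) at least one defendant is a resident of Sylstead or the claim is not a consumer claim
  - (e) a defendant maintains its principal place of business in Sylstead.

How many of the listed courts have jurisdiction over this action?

The Fenport Regional Court:
  (a) Varga & Co. is organised under the laws of Fenport — that alternative is enough. Met.
  (b) The plaintiff resides in Selwick, which is not Fenport. Condition met.
  (c) Tansy Systems has its principal place of business in Fenport, so this disjunct is met. Met.
  (d) Tansy Systems resides in Fenport, so one alternative holds. Condition met.
  (e) The claim is an employment claim, not a contract claim, so one alternative holds. Met.
  → Every requirement is satisfied — jurisdiction.
The Circuit Court of Galstead:
  (a) The plaintiff resides in Selwick, which is not Galstead, so this disjunct is met. Satisfied.
  (b) The amount in controversy is $106,000, within the USD 112,500 ceiling. Satisfied.
  (c) The claim is an employment claim, not a tort claim. And the carve-out is inapplicable — the amount in controversy is USD 106,000, above the $25,000 ceiling. Met.
  (d) The amount in controversy is $106,000, which meets the USD 25,000 floor, so this disjunct is met. And the carve-out is inapplicable — the claim is an employment claim, not a property claim. Satisfied.
  (e) The claim is an employment claim, not a tort claim; the corporate defendant(s) have their principal place of business in Fenport, Sylstead, not Galstead — none of the alternatives is met. The proviso rescues it, though: the operative events occurred in Galstead. Met.
  → Jurisdiction lies.
The Galstead Regional Court:
  (a) The operative events occurred in Galstead — that alternative is enough. Condition met.
  (b) The plaintiff resides in Selwick, which is not Galstead, which satisfies one of the alternatives. Satisfied.
  (c) The amount in controversy is 106,000 dollars, which meets the $75,000 floor. Satisfied.
  (d) No party resides in Galstead. However, the operative events occurred in Galstead, so the 'unless' proviso supplies this condition. Met.
  → Every requirement is satisfied — jurisdiction.
The Provincial Court of Sylstead:
  (a) No such written consent has been filed; the claim is an employment claim, not a tort claim — none of the alternatives is met. The proviso rescues it, though: the amount in controversy is 106,000 dollars, which meets the 75,000 dollars floor. Condition met.
  (b) Varga & Co. resides in Sylstead — that alternative is enough. Satisfied.
  (c) The plaintiff resides in Selwick, which is not Sylstead, so this disjunct is met. Condition met.
  (d) Varga & Co. resides in Sylstead, so one alternative holds. Met.
  (e) Varga & Co. has its principal place of business in Sylstead. Satisfied.
  → The court has jurisdiction.
Courts with jurisdiction: the Fenport Regional Court, the Circuit Court of Galstead, the Galstead Regional Court, the Provincial Court of Sylstead — 4 in total.

4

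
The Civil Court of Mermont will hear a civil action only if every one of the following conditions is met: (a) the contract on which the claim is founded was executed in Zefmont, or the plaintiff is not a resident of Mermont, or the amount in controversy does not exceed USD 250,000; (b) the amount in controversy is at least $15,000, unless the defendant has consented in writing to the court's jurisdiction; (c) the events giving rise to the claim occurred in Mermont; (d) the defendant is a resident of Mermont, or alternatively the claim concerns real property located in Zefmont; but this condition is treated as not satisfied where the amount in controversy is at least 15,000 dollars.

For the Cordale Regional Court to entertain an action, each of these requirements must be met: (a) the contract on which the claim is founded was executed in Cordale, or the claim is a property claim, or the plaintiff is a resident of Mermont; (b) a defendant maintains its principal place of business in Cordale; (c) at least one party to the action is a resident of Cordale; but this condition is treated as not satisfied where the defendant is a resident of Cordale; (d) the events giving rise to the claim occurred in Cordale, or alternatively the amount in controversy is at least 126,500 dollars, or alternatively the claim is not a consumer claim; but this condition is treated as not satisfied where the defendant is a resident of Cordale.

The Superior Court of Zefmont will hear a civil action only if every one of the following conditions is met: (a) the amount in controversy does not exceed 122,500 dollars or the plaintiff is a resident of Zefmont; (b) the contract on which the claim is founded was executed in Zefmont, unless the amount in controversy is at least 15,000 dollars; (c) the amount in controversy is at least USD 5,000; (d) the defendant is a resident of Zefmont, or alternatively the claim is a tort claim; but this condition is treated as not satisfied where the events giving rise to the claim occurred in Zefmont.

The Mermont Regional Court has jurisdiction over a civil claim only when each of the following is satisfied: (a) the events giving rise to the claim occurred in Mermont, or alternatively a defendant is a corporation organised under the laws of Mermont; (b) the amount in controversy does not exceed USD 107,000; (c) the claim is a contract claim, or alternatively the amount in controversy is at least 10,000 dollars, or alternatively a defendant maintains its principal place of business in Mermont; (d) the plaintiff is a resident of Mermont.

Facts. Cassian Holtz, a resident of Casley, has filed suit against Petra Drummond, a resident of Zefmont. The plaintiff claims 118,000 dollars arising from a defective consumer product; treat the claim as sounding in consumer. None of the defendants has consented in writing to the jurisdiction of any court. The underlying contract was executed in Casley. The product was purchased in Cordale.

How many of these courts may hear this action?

1

The Civil Court of Mermont:
  (a) The plaintiff resides in Casley, which is not Mermont, so one alternative holds. Met.
  (b) The amount in controversy is 118,000 dollars, which meets the USD 15,000 floor. Condition met.
  (c) The operative events occurred in Cordale, not Mermont. Condition not met.
  (d) The defendant resides in Zefmont, not Mermont; the claim does not concern real property — every alternative fails. Condition not met.
  → At least one condition fails; no jurisdiction.
The Cordale Regional Court:
  (a) The contract was executed in Casley, not Cordale; the claim is a consumer claim, not a property claim; the plaintiff resides in Casley, not Mermont — no alternative holds. Not met.
  (b) No defendant is a corporation. Not satisfied.
  (c) No party resides in Cordale. Not satisfied.
  (d) The operative events occurred in Cordale — that alternative is enough. And the carve-out is inapplicable — the defendant resides in Zefmont, not Cordale. Met.
  → No jurisdiction.
The Superior Court of Zefmont:
  (a) The amount in controversy is $118,000, within the $122,500 ceiling, so one alternative holds. Met.
  (b) The contract was executed in Casley, not Zefmont. The proviso rescues it, though: the amount in controversy is USD 118,000, which meets the 15,000 dollars floor. Met.
  (c) The amount in controversy is USD 118,000, which meets the USD 5,000 floor. Satisfied.
  (d) The defendant resides in Zefmont, which satisfies one of the alternatives. The carve-out does not apply: the operative events occurred in Cordale, not Zefmont. Satisfied.
  → All conditions met; jurisdiction exists.
The Mermont Regional Court:
  (a) The operative events occurred in Cordale, not Mermont; no defendant is a corporation — none of the alternatives is met. Not satisfied.
  (b) The amount in controversy is $118,000, above the USD 107,000 ceiling. Condition not met.
  (c) The amount in controversy is 118,000 dollars, which meets the 10,000 dollars floor — that alternative is enough. Met.
  (d) The plaintiff resides in Casley, not Mermont. Fails.
  → Not every requirement is met — no jurisdiction.
Courts with jurisdiction: the Superior Court of Zefmont — 1 in total.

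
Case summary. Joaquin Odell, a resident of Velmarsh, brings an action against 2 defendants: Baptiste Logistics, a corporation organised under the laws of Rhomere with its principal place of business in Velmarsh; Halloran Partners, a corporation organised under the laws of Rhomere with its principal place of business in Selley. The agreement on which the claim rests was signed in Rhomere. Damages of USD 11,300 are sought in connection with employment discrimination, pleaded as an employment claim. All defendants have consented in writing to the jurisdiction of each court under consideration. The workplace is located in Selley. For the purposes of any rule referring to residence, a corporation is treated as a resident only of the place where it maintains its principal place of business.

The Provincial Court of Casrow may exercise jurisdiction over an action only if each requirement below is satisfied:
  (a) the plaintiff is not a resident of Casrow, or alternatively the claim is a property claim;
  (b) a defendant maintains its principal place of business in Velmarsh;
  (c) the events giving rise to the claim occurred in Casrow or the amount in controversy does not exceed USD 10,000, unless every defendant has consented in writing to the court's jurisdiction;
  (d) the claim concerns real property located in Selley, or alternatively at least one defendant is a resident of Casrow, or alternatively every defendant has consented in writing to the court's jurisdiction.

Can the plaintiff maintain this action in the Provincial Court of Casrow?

The Provincial Court of Casrow:
  (a) The plaintiff resides in Velmarsh, which is not Casrow — that alternative is enough. Satisfied.
  (b) Baptiste Logistics has its principal place of business in Velmarsh. Met.
  (c) The operative events occurred in Selley, not Casrow; the amount in controversy is 11,300 dollars, above the USD 10,000 ceiling — every alternative fails. The proviso rescues it, though: every defendant has filed written consent. Met.
  (d) Every defendant has filed written consent, which satisfies one of the alternatives. Satisfied.
  → The court has jurisdiction.

Yes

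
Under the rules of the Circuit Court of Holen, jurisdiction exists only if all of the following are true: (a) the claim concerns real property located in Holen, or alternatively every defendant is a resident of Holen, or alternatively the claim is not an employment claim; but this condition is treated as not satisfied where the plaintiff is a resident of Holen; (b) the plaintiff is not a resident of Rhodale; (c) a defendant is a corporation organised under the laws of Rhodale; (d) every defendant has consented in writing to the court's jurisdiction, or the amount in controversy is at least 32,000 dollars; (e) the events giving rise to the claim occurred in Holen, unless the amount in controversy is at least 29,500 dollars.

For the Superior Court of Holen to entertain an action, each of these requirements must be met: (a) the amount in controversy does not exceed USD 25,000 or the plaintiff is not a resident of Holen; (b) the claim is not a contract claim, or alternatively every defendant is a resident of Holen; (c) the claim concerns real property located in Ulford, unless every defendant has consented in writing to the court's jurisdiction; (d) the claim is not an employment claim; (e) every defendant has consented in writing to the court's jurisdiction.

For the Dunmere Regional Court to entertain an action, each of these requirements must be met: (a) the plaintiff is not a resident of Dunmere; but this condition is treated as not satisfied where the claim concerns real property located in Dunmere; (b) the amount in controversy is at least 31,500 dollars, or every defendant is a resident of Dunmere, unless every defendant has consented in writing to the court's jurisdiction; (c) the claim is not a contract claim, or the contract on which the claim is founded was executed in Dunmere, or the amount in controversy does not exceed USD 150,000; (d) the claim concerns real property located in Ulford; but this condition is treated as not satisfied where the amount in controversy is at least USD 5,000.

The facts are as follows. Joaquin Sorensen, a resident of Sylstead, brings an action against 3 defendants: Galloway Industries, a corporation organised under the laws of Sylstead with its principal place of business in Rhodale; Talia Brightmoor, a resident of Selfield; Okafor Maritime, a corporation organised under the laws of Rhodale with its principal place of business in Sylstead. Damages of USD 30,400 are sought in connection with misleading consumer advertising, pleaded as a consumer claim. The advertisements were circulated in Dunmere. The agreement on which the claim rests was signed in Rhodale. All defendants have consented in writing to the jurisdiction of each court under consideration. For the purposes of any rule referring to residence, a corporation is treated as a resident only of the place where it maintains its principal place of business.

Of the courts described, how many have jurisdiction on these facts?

The Circuit Court of Holen:
  (a) The claim is a consumer claim, not an employment claim — that alternative is enough. The carve-out does not apply: the plaintiff resides in Sylstead, not Holen. Met.
  (b) The plaintiff resides in Sylstead, which is not Rhodale. Met.
  (c) Okafor Maritime is organised under the laws of Rhodale. Condition met.
  (d) Every defendant has filed written consent, so this disjunct is met. Satisfied.
  (e) The operative events occurred in Dunmere, not Holen. The proviso rescues it, though: the amount in controversy is USD 30,400, which meets the 29,500 dollars floor. Met.
  → Jurisdiction lies.
The Superior Court of Holen:
  (a) The plaintiff resides in Sylstead, which is not Holen — that alternative is enough. Condition met.
  (b) The claim is a consumer claim, not a contract claim, so this disjunct is met. Satisfied.
  (c) The claim does not concern real property. But every defendant has filed written consent, and the 'unless' clause therefore excuses the requirement. Met.
  (d) The claim is a consumer claim, not an employment claim. Met.
  (e) Every defendant has filed written consent. Met.
  → Jurisdiction lies.
The Dunmere Regional Court:
  (a) The plaintiff resides in Sylstead, which is not Dunmere. The exception is not triggered, since the claim does not concern real property. Satisfied.
  (b) The amount in controversy is $30,400, below the USD 31,500 floor; the defendants reside as follows — Galloway Industries in Rhodale, Talia Brightmoor in Selfield, Okafor Maritime in Sylstead — not all in Dunmere — none of the alternatives is met. The proviso rescues it, though: every defendant has filed written consent. Satisfied.
  (c) The claim is a consumer claim, not a contract claim, which satisfies one of the alternatives. Condition met.
  (d) The claim does not concern real property. Not met.
  → Not every requirement is met — no jurisdiction.
Courts with jurisdiction: the Circuit Court of Holen, the Superior Court of Holen — 2 in total.

2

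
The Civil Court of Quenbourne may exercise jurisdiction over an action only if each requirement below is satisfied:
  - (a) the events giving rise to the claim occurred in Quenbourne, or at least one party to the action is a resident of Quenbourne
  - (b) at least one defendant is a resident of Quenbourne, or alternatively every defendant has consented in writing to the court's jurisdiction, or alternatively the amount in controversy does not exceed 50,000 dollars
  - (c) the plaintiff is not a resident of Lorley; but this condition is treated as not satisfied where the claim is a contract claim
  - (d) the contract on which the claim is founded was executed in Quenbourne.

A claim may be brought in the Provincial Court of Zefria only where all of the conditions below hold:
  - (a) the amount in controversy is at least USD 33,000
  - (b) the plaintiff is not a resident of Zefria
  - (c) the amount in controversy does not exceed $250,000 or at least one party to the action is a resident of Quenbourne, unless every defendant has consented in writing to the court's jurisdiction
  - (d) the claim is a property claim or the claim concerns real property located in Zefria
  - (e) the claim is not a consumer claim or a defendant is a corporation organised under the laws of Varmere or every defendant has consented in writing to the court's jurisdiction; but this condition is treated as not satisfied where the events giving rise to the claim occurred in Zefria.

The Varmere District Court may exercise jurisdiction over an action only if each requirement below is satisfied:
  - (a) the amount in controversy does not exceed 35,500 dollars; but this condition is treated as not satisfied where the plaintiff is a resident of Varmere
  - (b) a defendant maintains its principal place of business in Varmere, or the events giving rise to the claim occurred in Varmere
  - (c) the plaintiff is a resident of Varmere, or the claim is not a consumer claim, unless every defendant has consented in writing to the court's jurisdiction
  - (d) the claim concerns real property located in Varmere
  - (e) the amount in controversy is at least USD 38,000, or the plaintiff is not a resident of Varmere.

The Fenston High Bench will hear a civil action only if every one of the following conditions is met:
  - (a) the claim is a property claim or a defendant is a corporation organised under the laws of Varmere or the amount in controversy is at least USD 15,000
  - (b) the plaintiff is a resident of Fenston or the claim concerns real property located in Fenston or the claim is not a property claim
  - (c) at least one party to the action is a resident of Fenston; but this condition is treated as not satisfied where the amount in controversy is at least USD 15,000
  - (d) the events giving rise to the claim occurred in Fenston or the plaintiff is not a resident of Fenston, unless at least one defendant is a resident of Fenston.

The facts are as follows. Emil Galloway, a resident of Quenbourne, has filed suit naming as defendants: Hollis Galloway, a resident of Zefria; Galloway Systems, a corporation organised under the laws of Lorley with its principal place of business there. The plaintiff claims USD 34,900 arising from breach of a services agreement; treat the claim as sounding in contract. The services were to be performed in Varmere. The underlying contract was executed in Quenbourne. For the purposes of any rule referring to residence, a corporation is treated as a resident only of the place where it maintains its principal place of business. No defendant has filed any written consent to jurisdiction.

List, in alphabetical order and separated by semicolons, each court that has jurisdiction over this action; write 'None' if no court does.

None

The Civil Court of Quenbourne:
  (a) Emil Galloway resides in Quenbourne, which satisfies one of the alternatives. Condition met.
  (b) The amount in controversy is USD 34,900, within the $50,000 ceiling — that alternative is enough. Condition met.
  (c) The plaintiff resides in Quenbourne, which is not Lorley. But the claim is a contract claim, triggering the carve-out and defeating this condition. Condition not met.
  (d) The contract was executed in Quenbourne. Met.
  → The court lacks jurisdiction.
The Provincial Court of Zefria:
  (a) The amount in controversy is $34,900, which meets the USD 33,000 floor. Satisfied.
  (b) The plaintiff resides in Quenbourne, which is not Zefria. Met.
  (c) The amount in controversy is 34,900 dollars, within the 250,000 dollars ceiling, so one alternative holds. Satisfied.
  (d) The claim is a contract claim, not a property claim; the claim does not concern real property — none of the alternatives is met. Not met.
  (e) The claim is a contract claim, not a consumer claim — that alternative is enough. The exception is not triggered, since the operative events occurred in Varmere, not Zefria. Satisfied.
  → Not every requirement is met — no jurisdiction.
The Varmere District Court:
  (a) The amount in controversy is 34,900 dollars, within the 35,500 dollars ceiling. And the carve-out is inapplicable — the plaintiff resides in Quenbourne, not Varmere. Satisfied.
  (b) The operative events occurred in Varmere, which satisfies one of the alternatives. Met.
  (c) The claim is a contract claim, not a consumer claim, so this disjunct is met. Met.
  (d) The claim does not concern real property. Condition not met.
  (e) The plaintiff resides in Quenbourne, which is not Varmere, which satisfies one of the alternatives. Satisfied.
  → Not every requirement is met — no jurisdiction.
The Fenston High Bench:
  (a) The amount in controversy is 34,900 dollars, which meets the USD 15,000 floor, which satisfies one of the alternatives. Met.
  (b) The claim is a contract claim, not a property claim, so this disjunct is met. Met.
  (c) No party resides in Fenston. Not met.
  (d) The plaintiff resides in Quenbourne, which is not Fenston, which satisfies one of the alternatives. Met.
  → At least one condition fails; no jurisdiction.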